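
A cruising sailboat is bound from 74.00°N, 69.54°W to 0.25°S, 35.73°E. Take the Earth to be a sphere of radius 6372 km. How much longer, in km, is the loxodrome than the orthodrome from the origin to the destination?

Great circle: cos σ = sin φ₁ sin φ₂ + cos φ₁ cos φ₂ cos Δλ,  σ = 1.6477 rad → d_gc = 10498.9 km
Rhumb line: Δψ = -1.9666, q = Δφ/Δψ = 0.6590, d_rh = R√(Δφ²+q²Δλ²) = 11300.5 km
Excess = 11300.5 − 10498.9 = 801.6 ≈ 802 km

802 km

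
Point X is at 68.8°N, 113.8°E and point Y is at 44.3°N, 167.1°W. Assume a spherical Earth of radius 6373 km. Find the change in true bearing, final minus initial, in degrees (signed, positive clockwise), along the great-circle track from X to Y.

At departure: θ₁ = atan2(sin Δλ cos φ₂, cos φ₁ sin φ₂ − sin φ₁ cos φ₂ cos Δλ) = 79.80°
At arrival: θ₂ = atan2(sin Δλ cos φ₁, −cos φ₂ sin φ₁ + sin φ₂ cos φ₁ cos Δλ) = 150.18°
Δθ = θ₂ − θ₁ = +70.4°

+70.4°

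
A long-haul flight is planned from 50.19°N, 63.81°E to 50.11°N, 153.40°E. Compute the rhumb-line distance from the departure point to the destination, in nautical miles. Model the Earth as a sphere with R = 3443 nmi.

3450 nmi

Δψ = ln[tan(π/4+φ₂/2)/tan(π/4+φ₁/2)] = -0.0022;  Δφ = -0.0014 rad,  Δλ = +1.5636 rad
q = Δφ/Δψ = 0.6408
d = R·√(Δφ² + q²Δλ²) = 3443·1.00195 = 3450 nmi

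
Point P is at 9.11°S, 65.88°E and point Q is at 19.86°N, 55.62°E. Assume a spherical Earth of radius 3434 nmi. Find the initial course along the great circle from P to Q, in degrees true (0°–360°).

θ = atan2( sin Δλ·cos φ₂ ,  cos φ₁ sin φ₂ − sin φ₁ cos φ₂ cos Δλ )
  = atan2(-0.1675, +0.4820) = 340.83°

340.8°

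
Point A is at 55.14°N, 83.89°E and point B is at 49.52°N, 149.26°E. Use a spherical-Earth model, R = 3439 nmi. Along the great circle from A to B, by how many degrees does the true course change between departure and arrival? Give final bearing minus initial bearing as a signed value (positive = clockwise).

Initial bearing θ₁ = atan2(sin Δλ cos φ₂, cos φ₁ sin φ₂ − sin φ₁ cos φ₂ cos Δλ) = 70.17°
Final bearing θ₂ = (initial bearing from the destination back to the start) + 180° = 124.08°
Δθ = θ₂ − θ₁ = +53.9°

+53.9°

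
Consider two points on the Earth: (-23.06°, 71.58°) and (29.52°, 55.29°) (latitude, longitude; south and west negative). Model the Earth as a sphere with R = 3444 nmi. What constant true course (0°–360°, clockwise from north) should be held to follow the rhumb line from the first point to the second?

343.4°

Δψ = ln[tan(π/4+φ₂/2)/tan(π/4+φ₁/2)] = +0.9535
Δλ = -0.2843 rad (taken the short way round)
course = atan2(Δλ, Δψ) = 343.40°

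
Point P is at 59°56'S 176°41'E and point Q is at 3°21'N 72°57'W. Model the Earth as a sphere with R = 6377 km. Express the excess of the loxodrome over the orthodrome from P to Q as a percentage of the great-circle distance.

5.9%

Great circle: σ = 1.7974 rad → d_gc = Rσ = 11461.8 km
Rhumb: Δφ = +1.1045, Δλ = +1.9263, Δψ = +1.3731, q = Δφ/Δψ = 0.8044 → d_rh = R√(Δφ²+q²Δλ²) = 12134.1 km
Excess = (12134.1 − 11461.8) / 11461.8 = 672.3 / 11461.8 = 5.87% ≈ 5.9%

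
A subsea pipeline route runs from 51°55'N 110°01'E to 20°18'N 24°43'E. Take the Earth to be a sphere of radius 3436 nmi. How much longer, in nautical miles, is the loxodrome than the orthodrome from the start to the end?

Great circle: cos σ = sin φ₁ sin φ₂ + cos φ₁ cos φ₂ cos Δλ,  σ = 1.2446 rad → d_gc = 4276.3 nmi
Rhumb line: Δψ = -0.7018, q = Δφ/Δψ = 0.7862, d_rh = R√(Δφ²+q²Δλ²) = 4446.4 nmi
Excess = 4446.4 − 4276.3 = 170.1 ≈ 170 nmi

170 nmi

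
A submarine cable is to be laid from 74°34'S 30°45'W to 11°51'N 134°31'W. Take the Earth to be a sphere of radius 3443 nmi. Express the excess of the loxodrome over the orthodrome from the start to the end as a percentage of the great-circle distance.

Great circle: σ = 1.8337 rad → d_gc = Rσ = 6313.6 nmi
Rhumb: Δφ = +1.5083, Δλ = -1.8111, Δψ = +2.2071, q = Δφ/Δψ = 0.6834 → d_rh = R√(Δφ²+q²Δλ²) = 6717.4 nmi
Excess = (6717.4 − 6313.6) / 6313.6 = 403.8 / 6313.6 = 6.40% ≈ 6.4%

6.4%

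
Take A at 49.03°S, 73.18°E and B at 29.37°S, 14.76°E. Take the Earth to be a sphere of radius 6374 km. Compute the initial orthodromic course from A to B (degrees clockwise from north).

θ = atan2( sin Δλ·cos φ₂ ,  cos φ₁ sin φ₂ − sin φ₁ cos φ₂ cos Δλ )
  = atan2(-0.7424, +0.0230) = 271.78°

271.8°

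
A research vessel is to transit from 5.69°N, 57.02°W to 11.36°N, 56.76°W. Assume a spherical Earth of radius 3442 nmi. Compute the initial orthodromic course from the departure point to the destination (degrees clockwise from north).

2.6°

θ = atan2( sin Δλ·cos φ₂ ,  cos φ₁ sin φ₂ − sin φ₁ cos φ₂ cos Δλ )
  = atan2(+0.0044, +0.0988) = 2.58°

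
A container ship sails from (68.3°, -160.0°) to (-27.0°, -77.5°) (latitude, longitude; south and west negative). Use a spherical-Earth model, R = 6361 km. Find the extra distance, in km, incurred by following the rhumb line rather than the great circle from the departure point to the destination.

Great circle: cos σ = sin φ₁ sin φ₂ + cos φ₁ cos φ₂ cos Δλ,  σ = 1.9593 rad → d_gc = 12463.2 km
Rhumb line: Δψ = -2.1417, q = Δφ/Δψ = 0.7766, d_rh = R√(Δφ²+q²Δλ²) = 12749.1 km
Excess = 12749.1 − 12463.2 = 285.9 ≈ 286 km

286 km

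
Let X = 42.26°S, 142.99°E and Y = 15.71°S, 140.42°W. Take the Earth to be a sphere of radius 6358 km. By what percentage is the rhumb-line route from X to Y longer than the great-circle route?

2.1%

Great circle: σ = 1.2161 rad → d_gc = Rσ = 7731.9 km
Rhumb: Δφ = +0.4634, Δλ = +1.3367, Δψ = +0.5376, q = Δφ/Δψ = 0.8620 → d_rh = R√(Δφ²+q²Δλ²) = 7896.1 km
Excess = (7896.1 − 7731.9) / 7731.9 = 164.2 / 7731.9 = 2.12% ≈ 2.1%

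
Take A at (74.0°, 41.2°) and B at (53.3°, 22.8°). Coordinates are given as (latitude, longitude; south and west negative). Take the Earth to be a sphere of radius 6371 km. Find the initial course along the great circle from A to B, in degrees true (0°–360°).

N = sin Δλ·cos φ₂ = -0.1886;  D = cos φ₁ sin φ₂ − sin φ₁ cos φ₂ cos Δλ = -0.3241
initial course = atan2(N, D) = 210.20°

210.2°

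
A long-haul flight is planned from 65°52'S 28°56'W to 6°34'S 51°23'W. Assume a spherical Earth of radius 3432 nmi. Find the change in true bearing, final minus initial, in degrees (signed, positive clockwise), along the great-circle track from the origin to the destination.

Initial bearing θ₁ = atan2(sin Δλ cos φ₂, cos φ₁ sin φ₂ − sin φ₁ cos φ₂ cos Δλ) = 334.38°
Final bearing θ₂ = (initial bearing from the destination back to the start) + 180° = 349.75°
Δθ = θ₂ − θ₁ = +15.4°

+15.4°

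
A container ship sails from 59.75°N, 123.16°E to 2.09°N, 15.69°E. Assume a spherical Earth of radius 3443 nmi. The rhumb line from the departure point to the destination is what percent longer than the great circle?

Great circle: σ = 1.6907 rad → d_gc = Rσ = 5821.1 nmi
Rhumb: Δφ = -1.0064, Δλ = -1.8757, Δψ = -1.2718, q = Δφ/Δψ = 0.7913 → d_rh = R√(Δφ²+q²Δλ²) = 6174.1 nmi
Excess = (6174.1 − 5821.1) / 5821.1 = 353.0 / 5821.1 = 6.06% ≈ 6.1%

6.1%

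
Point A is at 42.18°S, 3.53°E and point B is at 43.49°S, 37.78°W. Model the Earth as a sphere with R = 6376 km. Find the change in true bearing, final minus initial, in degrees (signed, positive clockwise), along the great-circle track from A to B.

+28.8°

At departure: θ₁ = atan2(sin Δλ cos φ₂, cos φ₁ sin φ₂ − sin φ₁ cos φ₂ cos Δλ) = 253.26°
At arrival: θ₂ = atan2(sin Δλ cos φ₁, −cos φ₂ sin φ₁ + sin φ₂ cos φ₁ cos Δλ) = 282.01°
Δθ = θ₂ − θ₁ = +28.8°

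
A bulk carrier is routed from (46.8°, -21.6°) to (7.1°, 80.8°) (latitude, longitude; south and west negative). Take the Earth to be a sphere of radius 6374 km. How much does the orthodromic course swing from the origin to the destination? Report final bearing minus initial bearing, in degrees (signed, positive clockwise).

+61.9°

At departure: θ₁ = atan2(sin Δλ cos φ₂, cos φ₁ sin φ₂ − sin φ₁ cos φ₂ cos Δλ) = 76.09°
At arrival: θ₂ = atan2(sin Δλ cos φ₁, −cos φ₂ sin φ₁ + sin φ₂ cos φ₁ cos Δλ) = 137.96°
Δθ = θ₂ − θ₁ = +61.9°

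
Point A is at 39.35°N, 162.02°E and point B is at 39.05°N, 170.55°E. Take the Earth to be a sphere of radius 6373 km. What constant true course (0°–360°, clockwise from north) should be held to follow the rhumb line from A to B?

92.6°

Δψ = ln[tan(π/4+φ₂/2)/tan(π/4+φ₁/2)] = -0.0068
Δλ = +0.1489 rad (taken the short way round)
course = atan2(Δλ, Δψ) = 92.60°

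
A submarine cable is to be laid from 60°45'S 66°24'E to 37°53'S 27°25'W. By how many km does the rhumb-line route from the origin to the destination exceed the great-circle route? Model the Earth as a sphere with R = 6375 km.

Great circle: cos σ = sin φ₁ sin φ₂ + cos φ₁ cos φ₂ cos Δλ,  σ = 1.0355 rad → d_gc = 6601.4 km
Rhumb line: Δψ = +0.6280, q = Δφ/Δψ = 0.6355, d_rh = R√(Δφ²+q²Δλ²) = 7104.6 km
Excess = 7104.6 − 6601.4 = 503.2 ≈ 503 km

503 km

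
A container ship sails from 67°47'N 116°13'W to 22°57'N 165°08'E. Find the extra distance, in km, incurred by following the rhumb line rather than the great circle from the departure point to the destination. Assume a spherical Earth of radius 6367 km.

338 km

Great circle: cos σ = sin φ₁ sin φ₂ + cos φ₁ cos φ₂ cos Δλ,  σ = 1.1269 rad → d_gc = 7174.7 km
Rhumb line: Δψ = -1.2162, q = Δφ/Δψ = 0.6434, d_rh = R√(Δφ²+q²Δλ²) = 7512.9 km
Excess = 7512.9 − 7174.7 = 338.2 ≈ 338 km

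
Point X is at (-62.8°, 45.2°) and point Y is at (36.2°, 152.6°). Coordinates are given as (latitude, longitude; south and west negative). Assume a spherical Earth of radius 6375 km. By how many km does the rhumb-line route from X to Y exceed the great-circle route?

Great circle: cos σ = sin φ₁ sin φ₂ + cos φ₁ cos φ₂ cos Δλ,  σ = 2.2596 rad → d_gc = 14404.8 km
Rhumb line: Δψ = +2.0977, q = Δφ/Δψ = 0.8237, d_rh = R√(Δφ²+q²Δλ²) = 14772.2 km
Excess = 14772.2 − 14404.8 = 367.4 ≈ 367 km

367 km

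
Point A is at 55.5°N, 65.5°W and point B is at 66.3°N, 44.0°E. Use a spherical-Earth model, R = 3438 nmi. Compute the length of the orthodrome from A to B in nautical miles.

Haversine: a = sin²(Δφ/2)+cos φ₁ cos φ₂ sin²(Δλ/2) = 0.16069;  σ = 2·atan2(√a,√(1−a))
σ = 47.264° → d = Rσ = 3438·0.82491 = 2836 nmi

2836 nmi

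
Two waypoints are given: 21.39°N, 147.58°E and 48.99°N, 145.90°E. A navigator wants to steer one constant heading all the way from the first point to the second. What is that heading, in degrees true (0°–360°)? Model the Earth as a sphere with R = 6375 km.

Δψ = ln[tan(π/4+φ₂/2)/tan(π/4+φ₁/2)] = +0.6012
Δλ = -0.0293 rad (taken the short way round)
course = atan2(Δλ, Δψ) = 357.21°

357.2°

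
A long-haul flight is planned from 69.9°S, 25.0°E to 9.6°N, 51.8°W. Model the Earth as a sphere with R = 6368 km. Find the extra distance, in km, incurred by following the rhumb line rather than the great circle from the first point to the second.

308 km

Great circle: cos σ = sin φ₁ sin φ₂ + cos φ₁ cos φ₂ cos Δλ,  σ = 1.6501 rad → d_gc = 10507.9 km
Rhumb line: Δψ = +1.8987, q = Δφ/Δψ = 0.7308, d_rh = R√(Δφ²+q²Δλ²) = 10815.9 km
Excess = 10815.9 − 10507.9 = 308.0 ≈ 308 km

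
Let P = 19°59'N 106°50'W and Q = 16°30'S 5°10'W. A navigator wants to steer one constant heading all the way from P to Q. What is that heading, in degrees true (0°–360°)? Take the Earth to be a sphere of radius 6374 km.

Meridional parts: M(φ₁)=+0.3561, M(φ₂)=-0.2920 → ΔM = -0.6481;  Δλ = +1.7744 rad
tan C = Δλ / ΔM = -2.7378 → C = 110.06°

110.1°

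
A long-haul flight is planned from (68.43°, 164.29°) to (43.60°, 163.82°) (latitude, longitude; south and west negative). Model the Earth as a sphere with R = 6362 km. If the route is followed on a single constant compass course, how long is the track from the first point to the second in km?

Rhumb course C = atan2(Δλ, Δψ) with Δψ = ln[tan(π/4+φ₂/2)/tan(π/4+φ₁/2)] = -0.8109, Δλ = -0.0082 → C = 180.58°
d = R·|Δφ| / |cos C| = 6362·0.43337 / 0.99995 = 2757 km

2757 km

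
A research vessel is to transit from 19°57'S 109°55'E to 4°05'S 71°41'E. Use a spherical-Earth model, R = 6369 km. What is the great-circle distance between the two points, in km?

cos σ = sin φ₁ sin φ₂ + cos φ₁ cos φ₂ cos Δλ
      = sin(-19.95°)sin(-4.08°) + cos(-19.95°)cos(-4.08°)cos(-38.23°) = 0.7608
σ = 40.467° → d = Rσ = 6369·0.70628 = 4498 km

4498 km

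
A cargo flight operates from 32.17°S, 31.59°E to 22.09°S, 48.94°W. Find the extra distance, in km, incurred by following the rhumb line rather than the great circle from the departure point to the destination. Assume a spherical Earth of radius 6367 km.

162 km

Great circle: cos σ = sin φ₁ sin φ₂ + cos φ₁ cos φ₂ cos Δλ,  σ = 1.2353 rad → d_gc = 7864.9 km
Rhumb line: Δψ = +0.1981, q = Δφ/Δψ = 0.8882, d_rh = R√(Δφ²+q²Δλ²) = 8027.1 km
Excess = 8027.1 − 7864.9 = 162.2 ≈ 162 km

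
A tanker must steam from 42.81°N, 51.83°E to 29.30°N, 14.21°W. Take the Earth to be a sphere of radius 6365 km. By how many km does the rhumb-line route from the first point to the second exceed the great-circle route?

Great circle: cos σ = sin φ₁ sin φ₂ + cos φ₁ cos φ₂ cos Δλ,  σ = 0.9368 rad → d_gc = 5962.7 km
Rhumb line: Δψ = -0.2931, q = Δφ/Δψ = 0.8046, d_rh = R√(Δφ²+q²Δλ²) = 6090.5 km
Excess = 6090.5 − 5962.7 = 127.8 ≈ 128 km

128 km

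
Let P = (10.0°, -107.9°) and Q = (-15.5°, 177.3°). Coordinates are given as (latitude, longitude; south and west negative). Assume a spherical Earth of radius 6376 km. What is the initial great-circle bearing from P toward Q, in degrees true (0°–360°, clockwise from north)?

θ = atan2( sin Δλ·cos φ₂ ,  cos φ₁ sin φ₂ − sin φ₁ cos φ₂ cos Δλ )
  = atan2(-0.9299, -0.3071) = 251.73°

251.7°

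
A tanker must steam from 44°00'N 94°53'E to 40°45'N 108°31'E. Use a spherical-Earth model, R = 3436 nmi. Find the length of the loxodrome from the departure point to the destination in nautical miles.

Rhumb course C = atan2(Δλ, Δψ) with Δψ = ln[tan(π/4+φ₂/2)/tan(π/4+φ₁/2)] = -0.0768, Δλ = +0.2379 → C = 107.89°
d = R·|Δφ| / |cos C| = 3436·0.05672 / 0.30720 = 634 nmi

634 nmi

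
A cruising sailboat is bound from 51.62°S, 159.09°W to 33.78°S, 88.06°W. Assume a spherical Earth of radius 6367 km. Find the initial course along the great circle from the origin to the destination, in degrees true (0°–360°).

θ = atan2( sin Δλ·cos φ₂ ,  cos φ₁ sin φ₂ − sin φ₁ cos φ₂ cos Δλ )
  = atan2(+0.7860, -0.1334) = 99.63°

99.6°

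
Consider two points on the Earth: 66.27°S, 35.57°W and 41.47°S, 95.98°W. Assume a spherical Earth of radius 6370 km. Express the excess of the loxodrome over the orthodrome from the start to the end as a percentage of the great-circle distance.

3.2%

Great circle: σ = 0.7149 rad → d_gc = Rσ = 4554.1 km
Rhumb: Δφ = +0.4328, Δλ = -1.0544, Δψ = +0.7634, q = Δφ/Δψ = 0.5670 → d_rh = R√(Δφ²+q²Δλ²) = 4701.3 km
Excess = (4701.3 − 4554.1) / 4554.1 = 147.2 / 4554.1 = 3.23% ≈ 3.2%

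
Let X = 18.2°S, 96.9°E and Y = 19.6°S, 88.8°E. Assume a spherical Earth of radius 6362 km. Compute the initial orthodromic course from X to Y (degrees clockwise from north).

θ = atan2( sin Δλ·cos φ₂ ,  cos φ₁ sin φ₂ − sin φ₁ cos φ₂ cos Δλ )
  = atan2(-0.1327, -0.0274) = 258.35°

258.4°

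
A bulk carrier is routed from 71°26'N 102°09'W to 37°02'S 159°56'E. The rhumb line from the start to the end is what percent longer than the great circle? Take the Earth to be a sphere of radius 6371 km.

Great circle: σ = 2.2217 rad → d_gc = Rσ = 14154.7 km
Rhumb: Δφ = -1.8931, Δλ = -1.7090, Δψ = -2.5079, q = Δφ/Δψ = 0.7548 → d_rh = R√(Δφ²+q²Δλ²) = 14595.0 km
Excess = (14595.0 − 14154.7) / 14154.7 = 440.3 / 14154.7 = 3.11% ≈ 3.1%

3.1%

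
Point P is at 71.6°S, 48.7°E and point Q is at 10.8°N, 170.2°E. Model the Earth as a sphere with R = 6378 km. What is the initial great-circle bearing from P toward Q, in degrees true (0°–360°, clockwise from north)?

N = sin Δλ·cos φ₂ = +0.8375;  D = cos φ₁ sin φ₂ − sin φ₁ cos φ₂ cos Δλ = -0.4279
initial course = atan2(N, D) = 117.06°

117.1°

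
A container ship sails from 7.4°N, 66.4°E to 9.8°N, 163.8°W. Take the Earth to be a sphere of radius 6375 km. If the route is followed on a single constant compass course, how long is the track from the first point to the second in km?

Δψ = ln[tan(π/4+φ₂/2)/tan(π/4+φ₁/2)] = +0.0424;  Δφ = +0.0419 rad,  Δλ = +2.2654 rad
q = Δφ/Δψ = 0.9887
d = R·√(Δφ² + q²Δλ²) = 6375·2.24019 = 14281 km

14281 km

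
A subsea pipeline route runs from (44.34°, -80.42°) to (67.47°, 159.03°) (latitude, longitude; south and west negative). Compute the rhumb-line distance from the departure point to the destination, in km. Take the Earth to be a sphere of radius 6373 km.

Rhumb course C = atan2(Δλ, Δψ) with Δψ = ln[tan(π/4+φ₂/2)/tan(π/4+φ₁/2)] = +0.7483, Δλ = -2.1040 → C = 289.58°
d = R·|Δφ| / |cos C| = 6373·0.40369 / 0.33511 = 7677 km

7677 km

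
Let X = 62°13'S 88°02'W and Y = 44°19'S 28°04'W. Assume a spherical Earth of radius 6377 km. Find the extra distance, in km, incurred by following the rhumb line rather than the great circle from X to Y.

Great circle: cos σ = sin φ₁ sin φ₂ + cos φ₁ cos φ₂ cos Δλ,  σ = 0.6681 rad → d_gc = 4260.4 km
Rhumb line: Δψ = +0.5325, q = Δφ/Δψ = 0.5867, d_rh = R√(Δφ²+q²Δλ²) = 4393.7 km
Excess = 4393.7 − 4260.4 = 133.3 ≈ 133 km

133 km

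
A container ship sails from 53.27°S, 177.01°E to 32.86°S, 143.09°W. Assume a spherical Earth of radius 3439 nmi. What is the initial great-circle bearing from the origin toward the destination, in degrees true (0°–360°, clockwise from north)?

N = sin Δλ·cos φ₂ = +0.5388;  D = cos φ₁ sin φ₂ − sin φ₁ cos φ₂ cos Δλ = +0.1920
initial course = atan2(N, D) = 70.39°

70.4°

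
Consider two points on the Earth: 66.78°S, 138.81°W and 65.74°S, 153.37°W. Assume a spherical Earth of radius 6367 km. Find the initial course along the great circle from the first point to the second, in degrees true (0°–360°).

273.3°

θ = atan2( sin Δλ·cos φ₂ ,  cos φ₁ sin φ₂ − sin φ₁ cos φ₂ cos Δλ )
  = atan2(-0.1033, +0.0060) = 273.34°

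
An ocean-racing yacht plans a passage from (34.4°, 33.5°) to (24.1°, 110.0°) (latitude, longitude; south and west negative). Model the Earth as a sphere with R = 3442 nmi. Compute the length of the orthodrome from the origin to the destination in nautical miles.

cos σ = sin φ₁ sin φ₂ + cos φ₁ cos φ₂ cos Δλ
      = sin(34.40°)sin(24.10°) + cos(34.40°)cos(24.10°)cos(76.50°) = 0.4065
σ = 66.013° → d = Rσ = 3442·1.15215 = 3966 nmi

3966 nmi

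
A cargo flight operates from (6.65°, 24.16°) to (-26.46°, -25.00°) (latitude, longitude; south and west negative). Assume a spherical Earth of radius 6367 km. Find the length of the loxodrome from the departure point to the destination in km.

6453 km

Δψ = ln[tan(π/4+φ₂/2)/tan(π/4+φ₁/2)] = -0.5955;  Δφ = -0.5779 rad,  Δλ = -0.8580 rad
q = Δφ/Δψ = 0.9704
d = R·√(Δφ² + q²Δλ²) = 6367·1.01352 = 6453 km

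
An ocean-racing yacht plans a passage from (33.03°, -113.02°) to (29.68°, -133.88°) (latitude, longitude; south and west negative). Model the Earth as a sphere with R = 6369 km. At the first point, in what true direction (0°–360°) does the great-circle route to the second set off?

N = sin Δλ·cos φ₂ = -0.3094;  D = cos φ₁ sin φ₂ − sin φ₁ cos φ₂ cos Δλ = -0.0274
initial course = atan2(N, D) = 264.94°

264.9°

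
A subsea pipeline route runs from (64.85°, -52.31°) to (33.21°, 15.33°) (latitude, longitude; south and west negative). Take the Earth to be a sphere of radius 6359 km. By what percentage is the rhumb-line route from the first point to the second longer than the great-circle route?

3.7%

Great circle: σ = 0.8879 rad → d_gc = Rσ = 5646.1 km
Rhumb: Δφ = -0.5522, Δλ = +1.1805, Δψ = -0.8852, q = Δφ/Δψ = 0.6239 → d_rh = R√(Δφ²+q²Δλ²) = 5853.6 km
Excess = (5853.6 − 5646.1) / 5646.1 = 207.5 / 5646.1 = 3.68% ≈ 3.7%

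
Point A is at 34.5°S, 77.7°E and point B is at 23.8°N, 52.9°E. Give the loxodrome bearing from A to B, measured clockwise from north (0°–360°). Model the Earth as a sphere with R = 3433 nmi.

338.0°

Meridional parts: M(φ₁)=-0.6422, M(φ₂)=+0.4279 → ΔM = +1.0701;  Δλ = -0.4328 rad
tan C = Δλ / ΔM = -0.4045 → C = 337.98°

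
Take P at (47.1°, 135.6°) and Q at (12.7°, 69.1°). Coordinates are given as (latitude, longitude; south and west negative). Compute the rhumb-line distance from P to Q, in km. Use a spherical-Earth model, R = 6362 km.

7315 km

Δψ = ln[tan(π/4+φ₂/2)/tan(π/4+φ₁/2)] = -0.7107;  Δφ = -0.6004 rad,  Δλ = -1.1606 rad
q = Δφ/Δψ = 0.8448
d = R·√(Δφ² + q²Δλ²) = 6362·1.14972 = 7315 km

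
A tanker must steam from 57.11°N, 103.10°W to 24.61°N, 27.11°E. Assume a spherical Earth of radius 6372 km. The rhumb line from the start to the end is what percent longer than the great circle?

13.9%

Great circle: σ = 1.5398 rad → d_gc = Rσ = 9811.8 km
Rhumb: Δφ = -0.5672, Δλ = +2.2726, Δψ = -0.7768, q = Δφ/Δψ = 0.7302 → d_rh = R√(Δφ²+q²Δλ²) = 11174.5 km
Excess = (11174.5 − 9811.8) / 9811.8 = 1362.7 / 9811.8 = 13.89% ≈ 13.9%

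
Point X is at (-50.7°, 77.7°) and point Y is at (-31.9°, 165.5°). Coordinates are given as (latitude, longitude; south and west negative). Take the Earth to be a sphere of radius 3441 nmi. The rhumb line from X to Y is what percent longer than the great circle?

Great circle: σ = 1.1268 rad → d_gc = Rσ = 3877.3 nmi
Rhumb: Δφ = +0.3281, Δλ = +1.5324, Δψ = +0.4419, q = Δφ/Δψ = 0.7426 → d_rh = R√(Δφ²+q²Δλ²) = 4075.3 nmi
Excess = (4075.3 − 3877.3) / 3877.3 = 198.0 / 3877.3 = 5.11% ≈ 5.1%

5.1%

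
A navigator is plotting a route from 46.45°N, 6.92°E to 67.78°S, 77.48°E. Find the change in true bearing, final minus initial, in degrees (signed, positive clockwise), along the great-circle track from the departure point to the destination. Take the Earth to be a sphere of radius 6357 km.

-27.1°

At departure: θ₁ = atan2(sin Δλ cos φ₂, cos φ₁ sin φ₂ − sin φ₁ cos φ₂ cos Δλ) = 153.93°
At arrival: θ₂ = atan2(sin Δλ cos φ₁, −cos φ₂ sin φ₁ + sin φ₂ cos φ₁ cos Δλ) = 126.82°
Δθ = θ₂ − θ₁ = -27.1°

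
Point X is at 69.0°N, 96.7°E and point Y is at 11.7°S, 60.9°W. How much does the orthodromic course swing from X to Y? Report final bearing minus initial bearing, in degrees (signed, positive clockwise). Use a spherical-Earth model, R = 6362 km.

At departure: θ₁ = atan2(sin Δλ cos φ₂, cos φ₁ sin φ₂ − sin φ₁ cos φ₂ cos Δλ) = 334.22°
At arrival: θ₂ = atan2(sin Δλ cos φ₁, −cos φ₂ sin φ₁ + sin φ₂ cos φ₁ cos Δλ) = 189.16°
Δθ = θ₂ − θ₁ = -145.1°

-145.1°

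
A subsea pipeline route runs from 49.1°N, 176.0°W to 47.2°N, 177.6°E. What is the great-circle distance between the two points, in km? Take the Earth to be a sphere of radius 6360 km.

519 km

Haversine: a = sin²(Δφ/2)+cos φ₁ cos φ₂ sin²(Δλ/2) = 0.00166;  σ = 2·atan2(√a,√(1−a))
σ = 4.672° → d = Rσ = 6360·0.08154 = 519 km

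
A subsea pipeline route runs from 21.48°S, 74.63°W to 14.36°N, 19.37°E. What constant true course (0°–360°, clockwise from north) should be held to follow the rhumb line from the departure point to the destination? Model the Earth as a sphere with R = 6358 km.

Meridional parts: M(φ₁)=-0.3840, M(φ₂)=+0.2533 → ΔM = +0.6373;  Δλ = +1.6406 rad
tan C = Δλ / ΔM = +2.5743 → C = 68.77°

68.8°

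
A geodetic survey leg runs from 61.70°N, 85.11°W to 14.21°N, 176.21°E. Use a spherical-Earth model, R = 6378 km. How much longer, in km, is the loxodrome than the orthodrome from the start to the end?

Great circle: cos σ = sin φ₁ sin φ₂ + cos φ₁ cos φ₂ cos Δλ,  σ = 1.4235 rad → d_gc = 9079.0 km
Rhumb line: Δψ = -1.1273, q = Δφ/Δψ = 0.7353, d_rh = R√(Δφ²+q²Δλ²) = 9653.0 km
Excess = 9653.0 − 9079.0 = 574.0 ≈ 574 km

574 km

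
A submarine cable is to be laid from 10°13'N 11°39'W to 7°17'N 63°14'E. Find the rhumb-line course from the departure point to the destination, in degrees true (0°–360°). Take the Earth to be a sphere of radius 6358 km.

92.3°

Meridional parts: M(φ₁)=+0.1793, M(φ₂)=+0.1275 → ΔM = -0.0518;  Δλ = +1.3070 rad
tan C = Δλ / ΔM = -25.2284 → C = 92.27°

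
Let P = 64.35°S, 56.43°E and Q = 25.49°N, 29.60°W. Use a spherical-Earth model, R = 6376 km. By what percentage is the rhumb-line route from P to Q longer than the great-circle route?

Great circle: σ = 1.9400 rad → d_gc = Rσ = 12369.6 km
Rhumb: Δφ = +1.5680, Δλ = -1.5015, Δψ = +1.9403, q = Δφ/Δψ = 0.8081 → d_rh = R√(Δφ²+q²Δλ²) = 12641.6 km
Excess = (12641.6 − 12369.6) / 12369.6 = 272.0 / 12369.6 = 2.20% ≈ 2.2%

2.2%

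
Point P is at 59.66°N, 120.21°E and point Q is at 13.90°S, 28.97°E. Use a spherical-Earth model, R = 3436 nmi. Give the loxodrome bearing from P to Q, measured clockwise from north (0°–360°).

225.8°

Meridional parts: M(φ₁)=+1.3052, M(φ₂)=-0.2450 → ΔM = -1.5502;  Δλ = -1.5924 rad
tan C = Δλ / ΔM = +1.0273 → C = 225.77°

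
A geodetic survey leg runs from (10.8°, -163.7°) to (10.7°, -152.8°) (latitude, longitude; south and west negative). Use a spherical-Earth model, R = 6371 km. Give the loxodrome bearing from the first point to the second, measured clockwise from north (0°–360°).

90.5°

Meridional parts: M(φ₁)=+0.1896, M(φ₂)=+0.1878 → ΔM = -0.0018;  Δλ = +0.1902 rad
tan C = Δλ / ΔM = -107.0871 → C = 90.54°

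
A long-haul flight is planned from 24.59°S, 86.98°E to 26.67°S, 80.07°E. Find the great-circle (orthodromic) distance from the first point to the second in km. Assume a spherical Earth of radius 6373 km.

730 km

cos σ = sin φ₁ sin φ₂ + cos φ₁ cos φ₂ cos Δλ
      = sin(-24.59°)sin(-26.67°) + cos(-24.59°)cos(-26.67°)cos(-6.91°) = 0.9934
σ = 6.567° → d = Rσ = 6373·0.11461 = 730 km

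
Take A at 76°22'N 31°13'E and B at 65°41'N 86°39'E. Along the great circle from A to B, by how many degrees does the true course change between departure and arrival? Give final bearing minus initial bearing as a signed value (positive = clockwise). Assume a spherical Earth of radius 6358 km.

+53.0°

At departure: θ₁ = atan2(sin Δλ cos φ₂, cos φ₁ sin φ₂ − sin φ₁ cos φ₂ cos Δλ) = 92.07°
At arrival: θ₂ = atan2(sin Δλ cos φ₁, −cos φ₂ sin φ₁ + sin φ₂ cos φ₁ cos Δλ) = 145.11°
Δθ = θ₂ − θ₁ = +53.0°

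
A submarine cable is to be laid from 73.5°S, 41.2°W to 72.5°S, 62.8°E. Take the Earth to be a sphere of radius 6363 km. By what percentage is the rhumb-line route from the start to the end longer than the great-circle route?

Great circle: σ = 0.4651 rad → d_gc = Rσ = 2959.4 km
Rhumb: Δφ = +0.0175, Δλ = +1.8151, Δψ = +0.0597, q = Δφ/Δψ = 0.2923 → d_rh = R√(Δφ²+q²Δλ²) = 3377.7 km
Excess = (3377.7 − 2959.4) / 2959.4 = 418.3 / 2959.4 = 14.13% ≈ 14.1%

14.1%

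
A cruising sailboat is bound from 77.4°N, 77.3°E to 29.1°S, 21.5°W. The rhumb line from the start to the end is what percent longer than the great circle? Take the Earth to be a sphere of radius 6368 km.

Great circle: σ = 2.0988 rad → d_gc = Rσ = 13365.0 km
Rhumb: Δφ = -1.8588, Δλ = -1.7244, Δψ = -2.7349, q = Δφ/Δψ = 0.6797 → d_rh = R√(Δφ²+q²Δλ²) = 13993.1 km
Excess = (13993.1 − 13365.0) / 13365.0 = 628.1 / 13365.0 = 4.70% ≈ 4.7%

4.7%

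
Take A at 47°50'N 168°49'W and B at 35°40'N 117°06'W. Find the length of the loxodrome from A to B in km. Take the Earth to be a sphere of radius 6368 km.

4476 km

Rhumb course C = atan2(Δλ, Δψ) with Δψ = ln[tan(π/4+φ₂/2)/tan(π/4+φ₁/2)] = -0.2860, Δλ = +0.9026 → C = 107.58°
d = R·|Δφ| / |cos C| = 6368·0.21235 / 0.30208 = 4476 km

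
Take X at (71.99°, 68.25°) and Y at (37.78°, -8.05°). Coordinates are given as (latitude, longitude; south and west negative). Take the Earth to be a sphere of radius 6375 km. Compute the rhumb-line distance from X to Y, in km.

5886 km

Δψ = ln[tan(π/4+φ₂/2)/tan(π/4+φ₁/2)] = -1.1290;  Δφ = -0.5971 rad,  Δλ = -1.3317 rad
q = Δφ/Δψ = 0.5288
d = R·√(Δφ² + q²Δλ²) = 6375·0.92329 = 5886 km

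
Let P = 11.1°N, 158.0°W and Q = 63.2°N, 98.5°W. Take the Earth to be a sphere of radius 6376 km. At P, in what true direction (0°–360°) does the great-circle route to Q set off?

θ = atan2( sin Δλ·cos φ₂ ,  cos φ₁ sin φ₂ − sin φ₁ cos φ₂ cos Δλ )
  = atan2(+0.3885, +0.8318) = 25.03°

25.0°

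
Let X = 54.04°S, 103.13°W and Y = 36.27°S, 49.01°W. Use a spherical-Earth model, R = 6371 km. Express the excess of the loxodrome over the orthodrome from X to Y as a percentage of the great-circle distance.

Great circle: σ = 0.7131 rad → d_gc = Rσ = 4543.3 km
Rhumb: Δφ = +0.3101, Δλ = +0.9446, Δψ = +0.4453, q = Δφ/Δψ = 0.6966 → d_rh = R√(Δφ²+q²Δλ²) = 4634.1 km
Excess = (4634.1 − 4543.3) / 4543.3 = 90.8 / 4543.3 = 2.00% ≈ 2.0%

2.0%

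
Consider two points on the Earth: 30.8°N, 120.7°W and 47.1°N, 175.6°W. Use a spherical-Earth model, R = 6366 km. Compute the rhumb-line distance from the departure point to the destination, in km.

5043 km

Δψ = ln[tan(π/4+φ₂/2)/tan(π/4+φ₁/2)] = +0.3687;  Δφ = +0.2845 rad,  Δλ = -0.9582 rad
q = Δφ/Δψ = 0.7716
d = R·√(Δφ² + q²Δλ²) = 6366·0.79218 = 5043 km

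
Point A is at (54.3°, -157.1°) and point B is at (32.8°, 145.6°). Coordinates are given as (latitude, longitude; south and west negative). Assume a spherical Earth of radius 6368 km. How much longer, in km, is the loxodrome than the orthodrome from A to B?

Great circle: cos σ = sin φ₁ sin φ₂ + cos φ₁ cos φ₂ cos Δλ,  σ = 0.7885 rad → d_gc = 5021.2 km
Rhumb line: Δψ = -0.5265, q = Δφ/Δψ = 0.7127, d_rh = R√(Δφ²+q²Δλ²) = 5129.1 km
Excess = 5129.1 − 5021.2 = 107.9 ≈ 108 km

108 km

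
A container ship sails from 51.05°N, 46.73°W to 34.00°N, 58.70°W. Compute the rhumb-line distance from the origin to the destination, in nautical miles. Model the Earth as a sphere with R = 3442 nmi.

1151 nmi

Rhumb course C = atan2(Δλ, Δψ) with Δψ = ln[tan(π/4+φ₂/2)/tan(π/4+φ₁/2)] = -0.4079, Δλ = -0.2089 → C = 207.12°
d = R·|Δφ| / |cos C| = 3442·0.29758 / 0.89003 = 1151 nmi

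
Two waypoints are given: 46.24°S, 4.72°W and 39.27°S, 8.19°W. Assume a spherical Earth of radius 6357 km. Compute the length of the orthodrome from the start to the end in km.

823 km

cos σ = sin φ₁ sin φ₂ + cos φ₁ cos φ₂ cos Δλ
      = sin(-46.24°)sin(-39.27°) + cos(-46.24°)cos(-39.27°)cos(-3.47°) = 0.9916
σ = 7.419° → d = Rσ = 6357·0.12949 = 823 km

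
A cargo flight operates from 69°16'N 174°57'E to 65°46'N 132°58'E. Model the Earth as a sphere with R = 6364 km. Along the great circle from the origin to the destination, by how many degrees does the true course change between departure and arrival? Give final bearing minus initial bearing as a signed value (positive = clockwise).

-39.1°

Initial bearing θ₁ = atan2(sin Δλ cos φ₂, cos φ₁ sin φ₂ − sin φ₁ cos φ₂ cos Δλ) = 277.77°
Final bearing θ₂ = (initial bearing from the destination back to the start) + 180° = 238.71°
Δθ = θ₂ − θ₁ = -39.1°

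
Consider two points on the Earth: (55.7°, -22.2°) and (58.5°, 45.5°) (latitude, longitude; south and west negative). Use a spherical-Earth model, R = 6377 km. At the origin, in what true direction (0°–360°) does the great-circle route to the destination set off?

N = sin Δλ·cos φ₂ = +0.4834;  D = cos φ₁ sin φ₂ − sin φ₁ cos φ₂ cos Δλ = +0.3167
initial course = atan2(N, D) = 56.77°

56.8°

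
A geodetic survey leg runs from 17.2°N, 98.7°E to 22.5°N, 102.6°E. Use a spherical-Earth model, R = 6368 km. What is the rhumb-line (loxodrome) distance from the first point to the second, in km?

Rhumb course C = atan2(Δλ, Δψ) with Δψ = ln[tan(π/4+φ₂/2)/tan(π/4+φ₁/2)] = +0.0984, Δλ = +0.0681 → C = 34.68°
d = R·|Δφ| / |cos C| = 6368·0.09250 / 0.82238 = 716 km

716 km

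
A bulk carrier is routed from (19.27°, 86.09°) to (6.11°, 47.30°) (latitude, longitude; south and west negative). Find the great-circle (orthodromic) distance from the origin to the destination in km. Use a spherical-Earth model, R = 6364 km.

4436 km

cos σ = sin φ₁ sin φ₂ + cos φ₁ cos φ₂ cos Δλ
      = sin(19.27°)sin(6.11°) + cos(19.27°)cos(6.11°)cos(-38.79°) = 0.7667
σ = 39.939° → d = Rσ = 6364·0.69707 = 4436 km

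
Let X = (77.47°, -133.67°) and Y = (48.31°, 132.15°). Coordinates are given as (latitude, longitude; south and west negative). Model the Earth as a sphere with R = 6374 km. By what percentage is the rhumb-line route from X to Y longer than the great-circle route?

9.7%

Great circle: σ = 0.7692 rad → d_gc = Rσ = 4903.0 km
Rhumb: Δφ = -0.5089, Δλ = -1.6438, Δψ = -1.2437, q = Δφ/Δψ = 0.4092 → d_rh = R√(Δφ²+q²Δλ²) = 5376.4 km
Excess = (5376.4 − 4903.0) / 4903.0 = 473.4 / 4903.0 = 9.66% ≈ 9.7%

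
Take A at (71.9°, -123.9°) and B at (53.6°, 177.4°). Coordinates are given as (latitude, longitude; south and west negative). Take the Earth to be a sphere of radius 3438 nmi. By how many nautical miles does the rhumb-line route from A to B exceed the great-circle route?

66 nmi

Great circle: cos σ = sin φ₁ sin φ₂ + cos φ₁ cos φ₂ cos Δλ,  σ = 0.5339 rad → d_gc = 1835.5 nmi
Rhumb line: Δψ = -0.7247, q = Δφ/Δψ = 0.4407, d_rh = R√(Δφ²+q²Δλ²) = 1901.4 nmi
Excess = 1901.4 − 1835.5 = 65.9 ≈ 66 nmi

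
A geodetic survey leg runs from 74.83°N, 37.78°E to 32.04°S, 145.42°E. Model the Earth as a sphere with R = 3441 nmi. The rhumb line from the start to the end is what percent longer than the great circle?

5.0%

Great circle: σ = 2.1886 rad → d_gc = Rσ = 7531.0 nmi
Rhumb: Δφ = -1.8652, Δλ = +1.8787, Δψ = -2.6070, q = Δφ/Δψ = 0.7155 → d_rh = R√(Δφ²+q²Δλ²) = 7911.1 nmi
Excess = (7911.1 − 7531.0) / 7531.0 = 380.1 / 7531.0 = 5.047% ≈ 5.0%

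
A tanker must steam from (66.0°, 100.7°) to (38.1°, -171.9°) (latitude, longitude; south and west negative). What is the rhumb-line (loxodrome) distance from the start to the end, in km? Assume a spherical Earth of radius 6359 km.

6489 km

Rhumb course C = atan2(Δλ, Δψ) with Δψ = ln[tan(π/4+φ₂/2)/tan(π/4+φ₁/2)] = -0.8283, Δλ = +1.5254 → C = 118.50°
d = R·|Δφ| / |cos C| = 6359·0.48695 / 0.47721 = 6489 km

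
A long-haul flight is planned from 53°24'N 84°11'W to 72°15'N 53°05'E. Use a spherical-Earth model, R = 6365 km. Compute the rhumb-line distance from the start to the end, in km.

7005 km

Δψ = ln[tan(π/4+φ₂/2)/tan(π/4+φ₁/2)] = +0.7505;  Δφ = +0.3290 rad,  Δλ = +2.3958 rad
q = Δφ/Δψ = 0.4384
d = R·√(Δφ² + q²Δλ²) = 6365·1.10060 = 7005 km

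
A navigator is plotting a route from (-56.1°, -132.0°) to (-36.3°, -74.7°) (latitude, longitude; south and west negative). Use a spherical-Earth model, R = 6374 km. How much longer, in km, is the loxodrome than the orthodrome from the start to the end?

Great circle: cos σ = sin φ₁ sin φ₂ + cos φ₁ cos φ₂ cos Δλ,  σ = 0.7463 rad → d_gc = 4756.8 km
Rhumb line: Δψ = +0.5074, q = Δφ/Δψ = 0.6810, d_rh = R√(Δφ²+q²Δλ²) = 4868.2 km
Excess = 4868.2 − 4756.8 = 111.4 ≈ 111 km

111 km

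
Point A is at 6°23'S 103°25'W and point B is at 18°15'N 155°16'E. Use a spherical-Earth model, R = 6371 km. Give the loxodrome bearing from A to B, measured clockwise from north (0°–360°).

283.8°

Meridional parts: M(φ₁)=-0.1116, M(φ₂)=+0.3240 → ΔM = +0.4357;  Δλ = -1.7683 rad
tan C = Δλ / ΔM = -4.0586 → C = 283.84°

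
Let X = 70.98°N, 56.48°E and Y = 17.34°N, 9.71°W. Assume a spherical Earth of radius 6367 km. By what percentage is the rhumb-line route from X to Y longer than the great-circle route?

3.2%

Great circle: σ = 1.1512 rad → d_gc = Rσ = 7329.9 km
Rhumb: Δφ = -0.9362, Δλ = -1.1552, Δψ = -1.4793, q = Δφ/Δψ = 0.6329 → d_rh = R√(Δφ²+q²Δλ²) = 7563.1 km
Excess = (7563.1 − 7329.9) / 7329.9 = 233.2 / 7329.9 = 3.18% ≈ 3.2%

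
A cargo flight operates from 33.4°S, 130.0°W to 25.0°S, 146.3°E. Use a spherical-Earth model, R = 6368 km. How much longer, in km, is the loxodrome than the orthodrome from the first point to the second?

Great circle: cos σ = sin φ₁ sin φ₂ + cos φ₁ cos φ₂ cos Δλ,  σ = 1.2496 rad → d_gc = 7957.66 km
Rhumb line: Δψ = +0.1682, q = Δφ/Δψ = 0.8717, d_rh = R√(Δφ²+q²Δλ²) = 8162.21 km
Excess = 8162.21 − 7957.66 = 204.55 ≈ 205 km

205 km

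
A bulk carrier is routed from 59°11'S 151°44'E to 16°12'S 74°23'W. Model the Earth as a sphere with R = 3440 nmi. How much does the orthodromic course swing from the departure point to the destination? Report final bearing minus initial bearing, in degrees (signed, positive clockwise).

At departure: θ₁ = atan2(sin Δλ cos φ₂, cos φ₁ sin φ₂ − sin φ₁ cos φ₂ cos Δλ) = 135.92°
At arrival: θ₂ = atan2(sin Δλ cos φ₁, −cos φ₂ sin φ₁ + sin φ₂ cos φ₁ cos Δλ) = 21.79°
Δθ = θ₂ − θ₁ = -114.1°

-114.1°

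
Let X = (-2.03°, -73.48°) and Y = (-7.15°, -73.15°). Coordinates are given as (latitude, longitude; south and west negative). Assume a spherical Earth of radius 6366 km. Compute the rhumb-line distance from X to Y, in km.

570 km

Δψ = ln[tan(π/4+φ₂/2)/tan(π/4+φ₁/2)] = -0.0897;  Δφ = -0.0894 rad,  Δλ = +0.0058 rad
q = Δφ/Δψ = 0.9965
d = R·√(Δφ² + q²Δλ²) = 6366·0.08954 = 570 km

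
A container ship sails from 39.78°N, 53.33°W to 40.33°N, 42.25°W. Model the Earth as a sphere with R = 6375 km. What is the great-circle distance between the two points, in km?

Haversine: a = sin²(Δφ/2)+cos φ₁ cos φ₂ sin²(Δλ/2) = 0.00548;  σ = 2·atan2(√a,√(1−a))
σ = 8.493° → d = Rσ = 6375·0.14823 = 945 km

945 km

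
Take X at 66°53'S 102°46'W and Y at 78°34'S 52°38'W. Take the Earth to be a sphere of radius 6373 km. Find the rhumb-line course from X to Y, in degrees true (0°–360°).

Meridional parts: M(φ₁)=-1.5871, M(φ₂)=-2.3015 → ΔM = -0.7144;  Δλ = +0.8750 rad
tan C = Δλ / ΔM = -1.2248 → C = 129.23°

129.2°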